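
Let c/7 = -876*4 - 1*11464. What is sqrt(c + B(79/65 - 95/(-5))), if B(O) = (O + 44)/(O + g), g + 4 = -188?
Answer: I*sqrt(3265867941585)/5583 ≈ 323.69*I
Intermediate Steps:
g = -192 (g = -4 - 188 = -192)
c = -104776 (c = 7*(-876*4 - 1*11464) = 7*(-3504 - 11464) = 7*(-14968) = -104776)
B(O) = (44 + O)/(-192 + O) (B(O) = (O + 44)/(O - 192) = (44 + O)/(-192 + O))
sqrt(c + B(79/65 - 95/(-5))) = sqrt(-104776 + (44 + (79/65 - 95/(-5)))/(-192 + (79/65 - 95/(-5)))) = sqrt(-104776 + (44 + (79*(1/65) - 95*(-1/5)))/(-192 + (79*(1/65) - 95*(-1/5)))) = sqrt(-104776 + (44 + (79/65 + 19))/(-192 + (79/65 + 19))) = sqrt(-104776 + (44 + 1314/65)/(-192 + 1314/65)) = sqrt(-104776 + (4174/65)/(-11166/65)) = sqrt(-104776 - 65/11166*4174/65) = sqrt(-104776 - 2087/5583) = sqrt(-584966495/5583) = I*sqrt(3265867941585)/5583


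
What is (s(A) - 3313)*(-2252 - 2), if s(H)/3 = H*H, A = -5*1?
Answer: 7298452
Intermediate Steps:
A = -5
s(H) = 3*H² (s(H) = 3*(H*H) = 3*H²)
(s(A) - 3313)*(-2252 - 2) = (3*(-5)² - 3313)*(-2252 - 2) = (3*25 - 3313)*(-2254) = (75 - 3313)*(-2254) = -3238*(-2254) = 7298452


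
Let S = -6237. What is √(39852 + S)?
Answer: 9*√415 ≈ 183.34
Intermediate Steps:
√(39852 + S) = √(39852 - 6237) = √33615 = 9*√415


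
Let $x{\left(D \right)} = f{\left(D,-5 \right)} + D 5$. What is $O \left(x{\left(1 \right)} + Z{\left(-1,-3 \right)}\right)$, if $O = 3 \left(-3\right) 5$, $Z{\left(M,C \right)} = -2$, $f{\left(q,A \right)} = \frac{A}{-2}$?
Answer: $- \frac{495}{2} \approx -247.5$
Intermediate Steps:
$f{\left(q,A \right)} = - \frac{A}{2}$ ($f{\left(q,A \right)} = A \left(- \frac{1}{2}\right) = - \frac{A}{2}$)
$x{\left(D \right)} = \frac{5}{2} + 5 D$ ($x{\left(D \right)} = \left(- \frac{1}{2}\right) \left(-5\right) + D 5 = \frac{5}{2} + 5 D$)
$O = -45$ ($O = \left(-9\right) 5 = -45$)
$O \left(x{\left(1 \right)} + Z{\left(-1,-3 \right)}\right) = - 45 \left(\left(\frac{5}{2} + 5 \cdot 1\right) - 2\right) = - 45 \left(\left(\frac{5}{2} + 5\right) - 2\right) = - 45 \left(\frac{15}{2} - 2\right) = \left(-45\right) \frac{11}{2} = - \frac{495}{2}$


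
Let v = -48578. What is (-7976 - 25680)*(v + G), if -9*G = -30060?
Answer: 1522530128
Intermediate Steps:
G = 3340 (G = -⅑*(-30060) = 3340)
(-7976 - 25680)*(v + G) = (-7976 - 25680)*(-48578 + 3340) = -33656*(-45238) = 1522530128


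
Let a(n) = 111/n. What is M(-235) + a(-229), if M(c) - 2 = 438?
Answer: 100649/229 ≈ 439.52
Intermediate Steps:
M(c) = 440 (M(c) = 2 + 438 = 440)
M(-235) + a(-229) = 440 + 111/(-229) = 440 + 111*(-1/229) = 440 - 111/229 = 100649/229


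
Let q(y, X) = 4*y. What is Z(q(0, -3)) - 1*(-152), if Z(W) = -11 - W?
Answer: 141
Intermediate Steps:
Z(q(0, -3)) - 1*(-152) = (-11 - 4*0) - 1*(-152) = (-11 - 1*0) + 152 = (-11 + 0) + 152 = -11 + 152 = 141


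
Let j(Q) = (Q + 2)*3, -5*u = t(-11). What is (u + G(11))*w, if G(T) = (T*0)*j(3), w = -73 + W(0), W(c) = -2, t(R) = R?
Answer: -165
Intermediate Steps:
u = 11/5 (u = -⅕*(-11) = 11/5 ≈ 2.2000)
j(Q) = 6 + 3*Q (j(Q) = (2 + Q)*3 = 6 + 3*Q)
w = -75 (w = -73 - 2 = -75)
G(T) = 0 (G(T) = (T*0)*(6 + 3*3) = 0*(6 + 9) = 0*15 = 0)
(u + G(11))*w = (11/5 + 0)*(-75) = (11/5)*(-75) = -165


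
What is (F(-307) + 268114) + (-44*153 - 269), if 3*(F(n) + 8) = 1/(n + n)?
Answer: 480955409/1842 ≈ 2.6111e+5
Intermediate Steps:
F(n) = -8 + 1/(6*n) (F(n) = -8 + 1/(3*(n + n)) = -8 + 1/(3*((2*n))) = -8 + (1/(2*n))/3 = -8 + 1/(6*n))
(F(-307) + 268114) + (-44*153 - 269) = ((-8 + (1/6)/(-307)) + 268114) + (-44*153 - 269) = ((-8 + (1/6)*(-1/307)) + 268114) + (-6732 - 269) = ((-8 - 1/1842) + 268114) - 7001 = (-14737/1842 + 268114) - 7001 = 493851251/1842 - 7001 = 480955409/1842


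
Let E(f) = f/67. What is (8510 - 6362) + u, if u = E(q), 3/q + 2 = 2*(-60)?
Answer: 17557749/8174 ≈ 2148.0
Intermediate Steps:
q = -3/122 (q = 3/(-2 + 2*(-60)) = 3/(-2 - 120) = 3/(-122) = 3*(-1/122) = -3/122 ≈ -0.024590)
E(f) = f/67 (E(f) = f*(1/67) = f/67)
u = -3/8174 (u = (1/67)*(-3/122) = -3/8174 ≈ -0.00036702)
(8510 - 6362) + u = (8510 - 6362) - 3/8174 = 2148 - 3/8174 = 17557749/8174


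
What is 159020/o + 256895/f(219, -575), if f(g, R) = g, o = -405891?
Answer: 34745514355/29630043 ≈ 1172.6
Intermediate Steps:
159020/o + 256895/f(219, -575) = 159020/(-405891) + 256895/219 = 159020*(-1/405891) + 256895*(1/219) = -159020/405891 + 256895/219 = 34745514355/29630043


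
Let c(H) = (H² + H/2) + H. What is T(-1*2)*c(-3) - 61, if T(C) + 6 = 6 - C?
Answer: -52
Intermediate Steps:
c(H) = H² + 3*H/2 (c(H) = (H² + H/2) + H = H² + 3*H/2)
T(C) = -C (T(C) = -6 + (6 - C) = -C)
T(-1*2)*c(-3) - 61 = (-(-1)*2)*((½)*(-3)*(3 + 2*(-3))) - 61 = (-1*(-2))*((½)*(-3)*(3 - 6)) - 61 = 2*((½)*(-3)*(-3)) - 61 = 2*(9/2) - 61 = 9 - 61 = -52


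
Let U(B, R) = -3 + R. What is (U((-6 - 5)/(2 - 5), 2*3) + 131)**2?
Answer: 17956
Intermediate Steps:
(U((-6 - 5)/(2 - 5), 2*3) + 131)**2 = ((-3 + 2*3) + 131)**2 = ((-3 + 6) + 131)**2 = (3 + 131)**2 = 134**2 = 17956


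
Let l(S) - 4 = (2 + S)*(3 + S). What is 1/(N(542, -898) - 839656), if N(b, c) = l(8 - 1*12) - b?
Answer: -1/840192 ≈ -1.1902e-6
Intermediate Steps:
l(S) = 4 + (2 + S)*(3 + S)
N(b, c) = 6 - b (N(b, c) = (10 + (8 - 1*12)**2 + 5*(8 - 1*12)) - b = (10 + (8 - 12)**2 + 5*(8 - 12)) - b = (10 + (-4)**2 + 5*(-4)) - b = (10 + 16 - 20) - b = 6 - b)
1/(N(542, -898) - 839656) = 1/((6 - 1*542) - 839656) = 1/((6 - 542) - 839656) = 1/(-536 - 839656) = 1/(-840192) = -1/840192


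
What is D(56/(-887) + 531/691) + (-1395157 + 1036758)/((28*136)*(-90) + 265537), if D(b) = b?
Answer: 253035127966/47306772811 ≈ 5.3488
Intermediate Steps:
D(56/(-887) + 531/691) + (-1395157 + 1036758)/((28*136)*(-90) + 265537) = (56/(-887) + 531/691) + (-1395157 + 1036758)/((28*136)*(-90) + 265537) = (56*(-1/887) + 531*(1/691)) - 358399/(3808*(-90) + 265537) = (-56/887 + 531/691) - 358399/(-342720 + 265537) = 432301/612917 - 358399/(-77183) = 432301/612917 - 358399*(-1/77183) = 432301/612917 + 358399/77183 = 253035127966/47306772811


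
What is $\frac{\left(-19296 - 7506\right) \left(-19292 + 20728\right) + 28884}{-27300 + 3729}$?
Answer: $\frac{12819596}{7857} \approx 1631.6$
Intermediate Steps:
$\frac{\left(-19296 - 7506\right) \left(-19292 + 20728\right) + 28884}{-27300 + 3729} = \frac{\left(-26802\right) 1436 + 28884}{-23571} = \left(-38487672 + 28884\right) \left(- \frac{1}{23571}\right) = \left(-38458788\right) \left(- \frac{1}{23571}\right) = \frac{12819596}{7857}$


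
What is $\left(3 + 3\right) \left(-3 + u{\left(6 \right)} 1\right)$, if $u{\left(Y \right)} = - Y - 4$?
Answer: $-78$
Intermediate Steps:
$u{\left(Y \right)} = -4 - Y$
$\left(3 + 3\right) \left(-3 + u{\left(6 \right)} 1\right) = \left(3 + 3\right) \left(-3 + \left(-4 - 6\right) 1\right) = 6 \left(-3 + \left(-4 - 6\right) 1\right) = 6 \left(-3 - 10\right) = 6 \left(-13\right) = -78$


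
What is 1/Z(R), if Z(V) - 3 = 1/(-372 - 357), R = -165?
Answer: 729/2186 ≈ 0.33349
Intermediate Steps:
Z(V) = 2186/729 (Z(V) = 3 + 1/(-372 - 357) = 3 + 1/(-729) = 3 - 1/729 = 2186/729)
1/Z(R) = 1/(2186/729) = 729/2186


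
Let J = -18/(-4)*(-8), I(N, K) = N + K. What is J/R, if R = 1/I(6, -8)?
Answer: 72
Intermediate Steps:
I(N, K) = K + N
J = -36 (J = -18*(-¼)*(-8) = (9/2)*(-8) = -36)
R = -½ (R = 1/(-8 + 6) = 1/(-2) = -½ ≈ -0.50000)
J/R = -36/(-½) = -36*(-2) = 72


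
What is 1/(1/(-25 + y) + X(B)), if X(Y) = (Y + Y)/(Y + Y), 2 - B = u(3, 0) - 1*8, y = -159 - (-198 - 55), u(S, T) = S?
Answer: 69/70 ≈ 0.98571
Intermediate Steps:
y = 94 (y = -159 - 1*(-253) = -159 + 253 = 94)
B = 7 (B = 2 - (3 - 1*8) = 2 - (3 - 8) = 2 - 1*(-5) = 2 + 5 = 7)
X(Y) = 1 (X(Y) = (2*Y)/((2*Y)) = (2*Y)*(1/(2*Y)) = 1)
1/(1/(-25 + y) + X(B)) = 1/(1/(-25 + 94) + 1) = 1/(1/69 + 1) = 1/(70/69) = 69/70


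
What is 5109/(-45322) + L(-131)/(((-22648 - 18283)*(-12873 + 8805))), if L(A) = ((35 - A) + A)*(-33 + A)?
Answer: -212736496213/1886611053294 ≈ -0.11276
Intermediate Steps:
L(A) = -1155 + 35*A (L(A) = 35*(-33 + A) = -1155 + 35*A)
5109/(-45322) + L(-131)/(((-22648 - 18283)*(-12873 + 8805))) = 5109/(-45322) + (-1155 + 35*(-131))/(((-22648 - 18283)*(-12873 + 8805))) = 5109*(-1/45322) + (-1155 - 4585)/((-40931*(-4068))) = -5109/45322 - 5740/166507308 = -5109/45322 - 5740*1/166507308 = -5109/45322 - 1435/41626827 = -212736496213/1886611053294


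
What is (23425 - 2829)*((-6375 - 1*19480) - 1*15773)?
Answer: -857370288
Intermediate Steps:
(23425 - 2829)*((-6375 - 1*19480) - 1*15773) = 20596*((-6375 - 19480) - 15773) = 20596*(-25855 - 15773) = 20596*(-41628) = -857370288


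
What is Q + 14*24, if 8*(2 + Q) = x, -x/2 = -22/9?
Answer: 6023/18 ≈ 334.61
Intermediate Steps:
x = 44/9 (x = -(-44)/9 = -2*(-22/9) = 44/9 ≈ 4.8889)
Q = -25/18 (Q = -2 + (⅛)*(44/9) = -2 + 11/18 = -25/18 ≈ -1.3889)
Q + 14*24 = -25/18 + 14*24 = -25/18 + 336 = 6023/18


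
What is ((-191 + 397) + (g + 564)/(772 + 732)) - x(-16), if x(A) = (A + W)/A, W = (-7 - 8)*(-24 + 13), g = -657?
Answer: 323737/1504 ≈ 215.25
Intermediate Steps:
W = 165 (W = -15*(-11) = 165)
x(A) = (165 + A)/A (x(A) = (A + 165)/A = (165 + A)/A)
((-191 + 397) + (g + 564)/(772 + 732)) - x(-16) = ((-191 + 397) + (-657 + 564)/(772 + 732)) - (165 - 16)/(-16) = (206 - 93/1504) - (-1)*149/16 = (206 - 93*1/1504) - 1*(-149/16) = (206 - 93/1504) + 149/16 = 309731/1504 + 149/16 = 323737/1504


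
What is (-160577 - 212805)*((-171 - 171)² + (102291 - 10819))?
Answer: -77826250552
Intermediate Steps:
(-160577 - 212805)*((-171 - 171)² + (102291 - 10819)) = -373382*((-342)² + 91472) = -373382*(116964 + 91472) = -373382*208436 = -77826250552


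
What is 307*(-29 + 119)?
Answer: 27630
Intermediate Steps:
307*(-29 + 119) = 307*90 = 27630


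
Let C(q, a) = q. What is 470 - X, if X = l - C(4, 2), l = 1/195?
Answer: 92429/195 ≈ 473.99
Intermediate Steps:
l = 1/195 ≈ 0.0051282
X = -779/195 (X = 1/195 - 1*4 = 1/195 - 4 = -779/195 ≈ -3.9949)
470 - X = 470 - 1*(-779/195) = 470 + 779/195 = 92429/195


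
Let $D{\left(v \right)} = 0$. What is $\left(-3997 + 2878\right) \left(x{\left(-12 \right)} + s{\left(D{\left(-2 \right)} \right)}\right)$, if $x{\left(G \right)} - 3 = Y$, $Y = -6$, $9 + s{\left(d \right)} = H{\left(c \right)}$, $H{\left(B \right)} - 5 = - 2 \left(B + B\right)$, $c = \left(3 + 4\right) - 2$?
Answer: $30213$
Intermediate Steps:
$c = 5$ ($c = 7 - 2 = 5$)
$H{\left(B \right)} = 5 - 4 B$ ($H{\left(B \right)} = 5 - 2 \left(B + B\right) = 5 - 2 \cdot 2 B = 5 - 4 B$)
$s{\left(d \right)} = -24$ ($s{\left(d \right)} = -9 + \left(5 - 20\right) = -9 - 15 = -24$)
$x{\left(G \right)} = -3$ ($x{\left(G \right)} = 3 - 6 = -3$)
$\left(-3997 + 2878\right) \left(x{\left(-12 \right)} + s{\left(D{\left(-2 \right)} \right)}\right) = \left(-3997 + 2878\right) \left(-3 - 24\right) = \left(-1119\right) \left(-27\right) = 30213$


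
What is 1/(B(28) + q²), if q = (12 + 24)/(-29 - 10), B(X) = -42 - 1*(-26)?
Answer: -169/2560 ≈ -0.066016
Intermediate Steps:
B(X) = -16 (B(X) = -42 + 26 = -16)
q = -12/13 (q = 36/(-39) = 36*(-1/39) = -12/13 ≈ -0.92308)
1/(B(28) + q²) = 1/(-16 + (-12/13)²) = 1/(-16 + 144/169) = 1/(-2560/169) = -169/2560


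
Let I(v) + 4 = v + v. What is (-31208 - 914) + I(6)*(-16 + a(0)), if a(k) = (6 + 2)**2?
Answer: -31738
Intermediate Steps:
I(v) = -4 + 2*v (I(v) = -4 + (v + v) = -4 + 2*v)
a(k) = 64 (a(k) = 8**2 = 64)
(-31208 - 914) + I(6)*(-16 + a(0)) = (-31208 - 914) + (-4 + 2*6)*(-16 + 64) = -32122 + (-4 + 12)*48 = -32122 + 8*48 = -32122 + 384 = -31738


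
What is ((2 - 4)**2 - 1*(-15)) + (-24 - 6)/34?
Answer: 308/17 ≈ 18.118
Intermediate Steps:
((2 - 4)**2 - 1*(-15)) + (-24 - 6)/34 = ((-2)**2 + 15) + (1/34)*(-30) = (4 + 15) - 15/17 = 19 - 15/17 = 308/17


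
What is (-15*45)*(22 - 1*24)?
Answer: 1350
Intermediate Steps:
(-15*45)*(22 - 1*24) = -675*(22 - 24) = -675*(-2) = 1350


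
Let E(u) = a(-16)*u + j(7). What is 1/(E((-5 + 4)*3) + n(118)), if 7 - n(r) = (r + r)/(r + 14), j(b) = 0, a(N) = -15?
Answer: 33/1657 ≈ 0.019916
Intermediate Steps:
n(r) = 7 - 2*r/(14 + r) (n(r) = 7 - (r + r)/(r + 14) = 7 - 2*r/(14 + r))
E(u) = -15*u (E(u) = -15*u + 0 = -15*u)
1/(E((-5 + 4)*3) + n(118)) = 1/(-15*(-5 + 4)*3 + (98 + 5*118)/(14 + 118)) = 1/(-(-15)*3 + (98 + 590)/132) = 1/(-15*(-3) + (1/132)*688) = 1/(45 + 172/33) = 1/(1657/33) = 33/1657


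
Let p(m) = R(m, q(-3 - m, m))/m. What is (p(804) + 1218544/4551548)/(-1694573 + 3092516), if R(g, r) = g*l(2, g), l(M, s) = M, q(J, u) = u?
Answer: 2580410/1590701166441 ≈ 1.6222e-6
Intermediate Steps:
R(g, r) = 2*g (R(g, r) = g*2 = 2*g)
p(m) = 2 (p(m) = (2*m)/m = 2)
(p(804) + 1218544/4551548)/(-1694573 + 3092516) = (2 + 1218544/4551548)/(-1694573 + 3092516) = (2 + 1218544*(1/4551548))/1397943 = (2 + 304636/1137887)*(1/1397943) = (2580410/1137887)*(1/1397943) = 2580410/1590701166441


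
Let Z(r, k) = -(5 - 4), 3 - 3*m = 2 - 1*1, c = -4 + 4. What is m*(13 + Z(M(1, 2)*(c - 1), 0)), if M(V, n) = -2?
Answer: 8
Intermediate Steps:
c = 0
m = 2/3 (m = 1 - (2 - 1*1)/3 = 1 - (2 - 1)/3 = 1 - 1/3*1 = 1 - 1/3 = 2/3 ≈ 0.66667)
Z(r, k) = -1 (Z(r, k) = -1*1 = -1)
m*(13 + Z(M(1, 2)*(c - 1), 0)) = 2*(13 - 1)/3 = (2/3)*12 = 8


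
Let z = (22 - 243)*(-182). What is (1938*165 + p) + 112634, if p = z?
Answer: 472626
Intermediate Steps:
z = 40222 (z = -221*(-182) = 40222)
p = 40222
(1938*165 + p) + 112634 = (1938*165 + 40222) + 112634 = (319770 + 40222) + 112634 = 359992 + 112634 = 472626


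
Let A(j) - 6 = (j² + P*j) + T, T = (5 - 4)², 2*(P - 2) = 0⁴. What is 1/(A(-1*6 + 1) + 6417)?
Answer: 1/6439 ≈ 0.00015530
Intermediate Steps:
P = 2 (P = 2 + (½)*0⁴ = 2 + (½)*0 = 2 + 0 = 2)
T = 1 (T = 1² = 1)
A(j) = 7 + j² + 2*j (A(j) = 6 + ((j² + 2*j) + 1) = 6 + (1 + j² + 2*j) = 7 + j² + 2*j)
1/(A(-1*6 + 1) + 6417) = 1/((7 + (-1*6 + 1)² + 2*(-1*6 + 1)) + 6417) = 1/((7 + (-6 + 1)² + 2*(-6 + 1)) + 6417) = 1/((7 + (-5)² + 2*(-5)) + 6417) = 1/((7 + 25 - 10) + 6417) = 1/(22 + 6417) = 1/6439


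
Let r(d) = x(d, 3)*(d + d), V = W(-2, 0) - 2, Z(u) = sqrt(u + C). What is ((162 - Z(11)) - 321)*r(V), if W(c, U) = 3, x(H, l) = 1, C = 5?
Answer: -326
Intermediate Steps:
Z(u) = sqrt(5 + u) (Z(u) = sqrt(u + 5) = sqrt(5 + u))
V = 1 (V = 3 - 2 = 1)
r(d) = 2*d (r(d) = 1*(d + d) = 1*(2*d) = 2*d)
((162 - Z(11)) - 321)*r(V) = ((162 - sqrt(5 + 11)) - 321)*(2*1) = ((162 - sqrt(16)) - 321)*2 = ((162 - 1*4) - 321)*2 = ((162 - 4) - 321)*2 = (158 - 321)*2 = -163*2 = -326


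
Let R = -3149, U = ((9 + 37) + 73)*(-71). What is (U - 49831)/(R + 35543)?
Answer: -29140/16197 ≈ -1.7991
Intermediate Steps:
U = -8449 (U = (46 + 73)*(-71) = 119*(-71) = -8449)
(U - 49831)/(R + 35543) = (-8449 - 49831)/(-3149 + 35543) = -58280/32394 = -58280*1/32394 = -29140/16197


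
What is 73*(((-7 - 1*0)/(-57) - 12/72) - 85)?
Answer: -707735/114 ≈ -6208.2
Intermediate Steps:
73*(((-7 - 1*0)/(-57) - 12/72) - 85) = 73*(((-7 + 0)*(-1/57) - 12*1/72) - 85) = 73*((-7*(-1/57) - 1/6) - 85) = 73*((7/57 - 1/6) - 85) = 73*(-5/114 - 85) = 73*(-9695/114) = -707735/114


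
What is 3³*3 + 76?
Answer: 157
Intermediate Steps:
3³*3 + 76 = 27*3 + 76 = 81 + 76 = 157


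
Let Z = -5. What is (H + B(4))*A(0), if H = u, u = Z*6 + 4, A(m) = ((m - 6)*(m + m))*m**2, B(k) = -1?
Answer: 0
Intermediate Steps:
A(m) = 2*m**3*(-6 + m) (A(m) = ((-6 + m)*(2*m))*m**2 = (2*m*(-6 + m))*m**2 = 2*m**3*(-6 + m))
u = -26 (u = -5*6 + 4 = -30 + 4 = -26)
H = -26
(H + B(4))*A(0) = (-26 - 1)*(2*0**3*(-6 + 0)) = -54*0*(-6) = -27*0 = 0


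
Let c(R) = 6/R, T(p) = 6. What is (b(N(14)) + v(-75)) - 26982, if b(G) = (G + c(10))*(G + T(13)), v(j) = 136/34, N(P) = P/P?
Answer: -134834/5 ≈ -26967.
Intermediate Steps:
N(P) = 1
v(j) = 4 (v(j) = 136*(1/34) = 4)
b(G) = (6 + G)*(3/5 + G) (b(G) = (G + 6/10)*(G + 6) = (G + 6*(1/10))*(6 + G) = (G + 3/5)*(6 + G) = (3/5 + G)*(6 + G) = (6 + G)*(3/5 + G))
(b(N(14)) + v(-75)) - 26982 = ((18/5 + 1**2 + (33/5)*1) + 4) - 26982 = ((18/5 + 1 + 33/5) + 4) - 26982 = (56/5 + 4) - 26982 = 76/5 - 26982 = -134834/5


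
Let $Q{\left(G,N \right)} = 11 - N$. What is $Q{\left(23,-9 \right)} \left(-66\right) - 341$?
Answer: $-1661$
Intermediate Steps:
$Q{\left(23,-9 \right)} \left(-66\right) - 341 = \left(11 - -9\right) \left(-66\right) - 341 = \left(11 + 9\right) \left(-66\right) - 341 = 20 \left(-66\right) - 341 = -1320 - 341 = -1661$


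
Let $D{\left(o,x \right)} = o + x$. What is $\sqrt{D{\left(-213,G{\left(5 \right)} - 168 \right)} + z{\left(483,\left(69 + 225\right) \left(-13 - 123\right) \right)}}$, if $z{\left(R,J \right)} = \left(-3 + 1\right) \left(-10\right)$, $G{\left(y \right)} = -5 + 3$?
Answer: $11 i \sqrt{3} \approx 19.053 i$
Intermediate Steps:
$G{\left(y \right)} = -2$
$z{\left(R,J \right)} = 20$ ($z{\left(R,J \right)} = \left(-2\right) \left(-10\right) = 20$)
$\sqrt{D{\left(-213,G{\left(5 \right)} - 168 \right)} + z{\left(483,\left(69 + 225\right) \left(-13 - 123\right) \right)}} = \sqrt{\left(-213 - 170\right) + 20} = \sqrt{-383 + 20} = \sqrt{-363} = 11 i \sqrt{3}$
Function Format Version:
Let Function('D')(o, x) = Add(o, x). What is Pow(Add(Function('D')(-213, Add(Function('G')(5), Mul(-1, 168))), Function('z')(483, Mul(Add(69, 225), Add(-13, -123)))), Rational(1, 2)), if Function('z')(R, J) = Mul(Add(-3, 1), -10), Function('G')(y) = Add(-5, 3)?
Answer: Mul(11, I, Pow(3, Rational(1, 2))) ≈ Mul(19.053, I)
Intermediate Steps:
Function('G')(y) = -2
Function('z')(R, J) = 20 (Function('z')(R, J) = Mul(-2, -10) = 20)
Pow(Add(Function('D')(-213, Add(Function('G')(5), Mul(-1, 168))), Function('z')(483, Mul(Add(69, 225), Add(-13, -123)))), Rational(1, 2)) = Pow(Add(Add(-213, Add(-2, Mul(-1, 168))), 20), Rational(1, 2)) = Pow(Add(Add(-213, Add(-2, -168)), 20), Rational(1, 2)) = Pow(Add(Add(-213, -170), 20), Rational(1, 2)) = Pow(Add(-383, 20), Rational(1, 2)) = Pow(-363, Rational(1, 2)) = Mul(11, I, Pow(3, Rational(1, 2)))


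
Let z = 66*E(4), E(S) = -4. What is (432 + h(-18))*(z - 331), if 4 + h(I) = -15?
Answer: -245735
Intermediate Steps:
h(I) = -19 (h(I) = -4 - 15 = -19)
z = -264 (z = 66*(-4) = -264)
(432 + h(-18))*(z - 331) = (432 - 19)*(-264 - 331) = 413*(-595) = -245735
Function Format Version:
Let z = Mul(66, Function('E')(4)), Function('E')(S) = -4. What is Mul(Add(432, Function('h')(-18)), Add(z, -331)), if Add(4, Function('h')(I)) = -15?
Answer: -245735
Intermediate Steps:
Function('h')(I) = -19 (Function('h')(I) = Add(-4, -15) = -19)
z = -264 (z = Mul(66, -4) = -264)
Mul(Add(432, Function('h')(-18)), Add(z, -331)) = Mul(Add(432, -19), Add(-264, -331)) = Mul(413, -595) = -245735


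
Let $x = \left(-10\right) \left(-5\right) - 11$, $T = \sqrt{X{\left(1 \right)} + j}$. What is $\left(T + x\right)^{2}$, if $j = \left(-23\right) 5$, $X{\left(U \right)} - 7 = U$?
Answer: $\left(39 + i \sqrt{107}\right)^{2} \approx 1414.0 + 806.84 i$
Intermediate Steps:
$X{\left(U \right)} = 7 + U$
$j = -115$
$T = i \sqrt{107}$ ($T = \sqrt{\left(7 + 1\right) - 115} = \sqrt{8 - 115} = \sqrt{-107} = i \sqrt{107} \approx 10.344 i$)
$x = 39$ ($x = 50 - 11 = 39$)
$\left(T + x\right)^{2} = \left(i \sqrt{107} + 39\right)^{2} = \left(39 + i \sqrt{107}\right)^{2}$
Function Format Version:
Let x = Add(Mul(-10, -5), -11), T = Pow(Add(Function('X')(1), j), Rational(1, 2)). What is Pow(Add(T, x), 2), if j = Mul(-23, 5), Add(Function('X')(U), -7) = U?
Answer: Pow(Add(39, Mul(I, Pow(107, Rational(1, 2)))), 2) ≈ Add(1414.0, Mul(806.84, I))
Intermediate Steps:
Function('X')(U) = Add(7, U)
j = -115
T = Mul(I, Pow(107, Rational(1, 2))) (T = Pow(Add(Add(7, 1), -115), Rational(1, 2)) = Pow(Add(8, -115), Rational(1, 2)) = Pow(-107, Rational(1, 2)) = Mul(I, Pow(107, Rational(1, 2))) ≈ Mul(10.344, I))
x = 39 (x = Add(50, -11) = 39)
Pow(Add(T, x), 2) = Pow(Add(Mul(I, Pow(107, Rational(1, 2))), 39), 2) = Pow(Add(39, Mul(I, Pow(107, Rational(1, 2)))), 2)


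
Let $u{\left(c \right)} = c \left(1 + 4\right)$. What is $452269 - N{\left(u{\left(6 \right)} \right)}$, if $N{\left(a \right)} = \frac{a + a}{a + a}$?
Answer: $452268$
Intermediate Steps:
$u{\left(c \right)} = 5 c$ ($u{\left(c \right)} = c 5 = 5 c$)
$N{\left(a \right)} = 1$ ($N{\left(a \right)} = \frac{2 a}{2 a} = 2 a \frac{1}{2 a} = 1$)
$452269 - N{\left(u{\left(6 \right)} \right)} = 452269 - 1 = 452268$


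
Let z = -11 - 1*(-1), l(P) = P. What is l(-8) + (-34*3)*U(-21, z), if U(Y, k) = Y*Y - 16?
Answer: -43358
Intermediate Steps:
z = -10 (z = -11 + 1 = -10)
U(Y, k) = -16 + Y**2 (U(Y, k) = Y**2 - 16 = -16 + Y**2)
l(-8) + (-34*3)*U(-21, z) = -8 + (-34*3)*(-16 + (-21)**2) = -8 - 102*(-16 + 441) = -8 - 102*425 = -8 - 43350 = -43358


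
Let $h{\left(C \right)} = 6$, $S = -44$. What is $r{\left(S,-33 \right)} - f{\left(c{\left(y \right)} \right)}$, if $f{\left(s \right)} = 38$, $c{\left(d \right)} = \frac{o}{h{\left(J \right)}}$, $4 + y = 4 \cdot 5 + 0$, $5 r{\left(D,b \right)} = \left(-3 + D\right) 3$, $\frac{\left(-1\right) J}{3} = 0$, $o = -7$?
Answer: $- \frac{331}{5} \approx -66.2$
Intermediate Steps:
$J = 0$ ($J = \left(-3\right) 0 = 0$)
$r{\left(D,b \right)} = - \frac{9}{5} + \frac{3 D}{5}$ ($r{\left(D,b \right)} = \frac{\left(-3 + D\right) 3}{5} = \frac{-9 + 3 D}{5} = - \frac{9}{5} + \frac{3 D}{5}$)
$y = 16$ ($y = -4 + \left(4 \cdot 5 + 0\right) = -4 + \left(20 + 0\right) = -4 + 20 = 16$)
$c{\left(d \right)} = - \frac{7}{6}$
$r{\left(S,-33 \right)} - f{\left(c{\left(y \right)} \right)} = \left(- \frac{9}{5} + \frac{3}{5} \left(-44\right)\right) - 38 = \left(- \frac{9}{5} - \frac{132}{5}\right) - 38 = - \frac{141}{5} - 38 = - \frac{331}{5}$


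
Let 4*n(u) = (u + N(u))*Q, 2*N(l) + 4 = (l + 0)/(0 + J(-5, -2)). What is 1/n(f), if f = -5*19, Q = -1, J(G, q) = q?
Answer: 16/293 ≈ 0.054608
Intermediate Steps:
N(l) = -2 - l/4 (N(l) = -2 + ((l + 0)/(0 - 2))/2 = -2 + (l/(-2))/2 = -2 + (l*(-½))/2 = -2 + (-l/2)/2 = -2 - l/4)
f = -95
n(u) = ½ - 3*u/16 (n(u) = ((u + (-2 - u/4))*(-1))/4 = ((-2 + 3*u/4)*(-1))/4 = (2 - 3*u/4)/4 = ½ - 3*u/16)
1/n(f) = 1/(½ - 3/16*(-95)) = 1/(½ + 285/16) = 1/(293/16) = 16/293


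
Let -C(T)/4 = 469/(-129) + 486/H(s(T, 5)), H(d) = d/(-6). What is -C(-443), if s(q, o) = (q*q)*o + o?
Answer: -921164828/63290625 ≈ -14.555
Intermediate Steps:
s(q, o) = o + o*q² (s(q, o) = q²*o + o = o*q² + o = o + o*q²)
H(d) = -d/6 (H(d) = d*(-⅙) = -d/6)
C(T) = 1876/129 - 1944/(-⅚ - 5*T²/6) (C(T) = -4*(469/(-129) + 486/((-5*(1 + T²)/6))) = -4*(469*(-1/129) + 486/((-(5 + 5*T²)/6))) = -4*(-469/129 + 486/(-⅚ - 5*T²/6)) = 1876/129 - 1944/(-⅚ - 5*T²/6))
-C(-443) = -4*(378509 + 2345*(-443)²)/(645*(1 + (-443)²)) = -4*(378509 + 2345*196249)/(645*(1 + 196249)) = -4*(378509 + 460203905)/(645*196250) = -4*460582414/(645*196250) = -1*921164828/63290625 = -921164828/63290625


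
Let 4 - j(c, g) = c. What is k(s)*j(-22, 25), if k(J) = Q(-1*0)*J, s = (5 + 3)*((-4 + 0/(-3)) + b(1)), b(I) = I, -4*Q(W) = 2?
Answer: 312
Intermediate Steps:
j(c, g) = 4 - c
Q(W) = -½ (Q(W) = -¼*2 = -½)
s = -24 (s = (5 + 3)*((-4 + 0/(-3)) + 1) = 8*((-4 + 0*(-⅓)) + 1) = 8*((-4 + 0) + 1) = 8*(-4 + 1) = 8*(-3) = -24)
k(J) = -J/2
k(s)*j(-22, 25) = (-½*(-24))*(4 - 1*(-22)) = 12*(4 + 22) = 12*26 = 312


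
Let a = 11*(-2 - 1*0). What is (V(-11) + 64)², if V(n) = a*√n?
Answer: -1228 - 2816*I*√11 ≈ -1228.0 - 9339.6*I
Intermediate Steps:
a = -22 (a = 11*(-2 + 0) = 11*(-2) = -22)
V(n) = -22*√n
(V(-11) + 64)² = (-22*I*√11 + 64)² = (64 - 22*I*√11)²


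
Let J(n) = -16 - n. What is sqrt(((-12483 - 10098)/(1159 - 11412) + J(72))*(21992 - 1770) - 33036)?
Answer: I*sqrt(185862977276702)/10253 ≈ 1329.7*I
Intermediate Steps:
sqrt(((-12483 - 10098)/(1159 - 11412) + J(72))*(21992 - 1770) - 33036) = sqrt(((-12483 - 10098)/(1159 - 11412) + (-16 - 1*72))*(21992 - 1770) - 33036) = sqrt((-22581/(-10253) + (-16 - 72))*20222 - 33036) = sqrt((-22581*(-1/10253) - 88)*20222 - 33036) = sqrt((22581/10253 - 88)*20222 - 33036) = sqrt(-879683/10253*20222 - 33036) = sqrt(-17788949626/10253 - 33036) = sqrt(-18127667734/10253) = I*sqrt(185862977276702)/10253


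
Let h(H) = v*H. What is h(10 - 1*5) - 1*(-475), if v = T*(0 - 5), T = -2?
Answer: 525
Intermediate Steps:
v = 10 (v = -2*(0 - 5) = -2*(-5) = 10)
h(H) = 10*H
h(10 - 1*5) - 1*(-475) = 10*(10 - 1*5) - 1*(-475) = 10*(10 - 5) + 475 = 10*5 + 475 = 50 + 475 = 525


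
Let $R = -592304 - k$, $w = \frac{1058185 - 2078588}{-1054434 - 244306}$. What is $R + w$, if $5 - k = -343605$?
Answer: $- \frac{1215507927957}{1298740} \approx -9.3591 \cdot 10^{5}$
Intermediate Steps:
$k = 343610$ ($k = 5 - -343605 = 5 + 343605 = 343610$)
$w = \frac{1020403}{1298740}$ ($w = - \frac{1020403}{-1298740} = \left(-1020403\right) \left(- \frac{1}{1298740}\right) = \frac{1020403}{1298740} \approx 0.78569$)
$R = -935914$ ($R = -592304 - 343610 = -935914$)
$R + w = -935914 + \frac{1020403}{1298740} = - \frac{1215507927957}{1298740}$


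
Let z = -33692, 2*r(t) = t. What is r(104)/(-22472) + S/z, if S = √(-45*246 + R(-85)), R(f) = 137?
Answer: -13/5618 - 29*I*√13/33692 ≈ -0.002314 - 0.0031034*I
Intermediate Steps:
r(t) = t/2
S = 29*I*√13 (S = √(-45*246 + 137) = √(-11070 + 137) = √(-10933) = 29*I*√13 ≈ 104.56*I)
r(104)/(-22472) + S/z = ((½)*104)/(-22472) + (29*I*√13)/(-33692) = 52*(-1/22472) + (29*I*√13)*(-1/33692) = -13/5618 - 29*I*√13/33692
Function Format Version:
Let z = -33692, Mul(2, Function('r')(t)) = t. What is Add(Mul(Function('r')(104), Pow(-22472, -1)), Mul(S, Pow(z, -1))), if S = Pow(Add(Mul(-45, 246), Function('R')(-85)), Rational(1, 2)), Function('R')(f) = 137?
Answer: Add(Rational(-13, 5618), Mul(Rational(-29, 33692), I, Pow(13, Rational(1, 2)))) ≈ Add(-0.0023140, Mul(-0.0031034, I))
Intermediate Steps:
Function('r')(t) = Mul(Rational(1, 2), t)
S = Mul(29, I, Pow(13, Rational(1, 2))) (S = Pow(Add(Mul(-45, 246), 137), Rational(1, 2)) = Pow(Add(-11070, 137), Rational(1, 2)) = Pow(-10933, Rational(1, 2)) = Mul(29, I, Pow(13, Rational(1, 2))) ≈ Mul(104.56, I))
Add(Mul(Function('r')(104), Pow(-22472, -1)), Mul(S, Pow(z, -1))) = Add(Mul(Mul(Rational(1, 2), 104), Pow(-22472, -1)), Mul(Mul(29, I, Pow(13, Rational(1, 2))), Pow(-33692, -1))) = Add(Mul(52, Rational(-1, 22472)), Mul(Mul(29, I, Pow(13, Rational(1, 2))), Rational(-1, 33692))) = Add(Rational(-13, 5618), Mul(Rational(-29, 33692), I, Pow(13, Rational(1, 2))))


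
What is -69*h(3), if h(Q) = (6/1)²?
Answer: -2484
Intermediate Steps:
h(Q) = 36 (h(Q) = (6*1)² = 6² = 36)
-69*h(3) = -69*36 = -2484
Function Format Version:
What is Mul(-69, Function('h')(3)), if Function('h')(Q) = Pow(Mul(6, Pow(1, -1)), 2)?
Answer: -2484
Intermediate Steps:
Function('h')(Q) = 36 (Function('h')(Q) = Pow(Mul(6, 1), 2) = Pow(6, 2) = 36)
Mul(-69, Function('h')(3)) = Mul(-69, 36) = -2484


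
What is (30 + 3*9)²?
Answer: 3249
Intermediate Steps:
(30 + 3*9)² = (30 + 27)² = 57² = 3249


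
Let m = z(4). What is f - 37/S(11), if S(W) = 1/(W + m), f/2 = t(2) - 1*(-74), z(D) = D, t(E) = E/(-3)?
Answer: -1225/3 ≈ -408.33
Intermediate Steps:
t(E) = -E/3 (t(E) = E*(-⅓) = -E/3)
m = 4
f = 440/3 (f = 2*(-⅓*2 - 1*(-74)) = 2*(-⅔ + 74) = 2*(220/3) = 440/3 ≈ 146.67)
S(W) = 1/(4 + W) (S(W) = 1/(W + 4) = 1/(4 + W))
f - 37/S(11) = 440/3 - 37/1/(4 + 11) = 440/3 - 37/1/15 = 440/3 - 37/(1/15) = 440/3 + 15*(-37) = 440/3 - 555 = -1225/3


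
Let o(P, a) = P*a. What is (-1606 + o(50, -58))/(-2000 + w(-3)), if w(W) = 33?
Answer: 4506/1967 ≈ 2.2908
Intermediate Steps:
(-1606 + o(50, -58))/(-2000 + w(-3)) = (-1606 + 50*(-58))/(-2000 + 33) = (-1606 - 2900)/(-1967) = -4506*(-1/1967) = 4506/1967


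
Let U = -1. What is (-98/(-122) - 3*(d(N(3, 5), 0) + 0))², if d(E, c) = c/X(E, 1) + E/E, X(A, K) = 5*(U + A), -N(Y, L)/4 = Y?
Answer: 17956/3721 ≈ 4.8256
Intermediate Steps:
N(Y, L) = -4*Y
X(A, K) = -5 + 5*A (X(A, K) = 5*(-1 + A) = -5 + 5*A)
d(E, c) = 1 + c/(-5 + 5*E) (d(E, c) = c/(-5 + 5*E) + E/E = c/(-5 + 5*E) + 1 = 1 + c/(-5 + 5*E))
(-98/(-122) - 3*(d(N(3, 5), 0) + 0))² = (-98/(-122) - 3*((-1 - 4*3 + (⅕)*0)/(-1 - 4*3) + 0))² = (-98*(-1/122) - 3*((-1 - 12 + 0)/(-1 - 12) + 0))² = (49/61 - 3*(-13/(-13) + 0))² = (49/61 - 3*(-1/13*(-13) + 0))² = (49/61 - 3*(1 + 0))² = (49/61 - 3*1)² = (49/61 - 3)² = (-134/61)² = 17956/3721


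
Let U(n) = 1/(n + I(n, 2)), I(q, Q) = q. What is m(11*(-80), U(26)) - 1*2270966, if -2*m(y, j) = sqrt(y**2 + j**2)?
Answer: -2270966 - sqrt(2093977601)/104 ≈ -2.2714e+6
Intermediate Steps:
U(n) = 1/(2*n) (U(n) = 1/(n + n) = 1/(2*n))
m(y, j) = -sqrt(j**2 + y**2)/2 (m(y, j) = -sqrt(y**2 + j**2)/2 = -sqrt(j**2 + y**2)/2)
m(11*(-80), U(26)) - 1*2270966 = -sqrt(((1/2)/26)**2 + (11*(-80))**2)/2 - 1*2270966 = -sqrt(((1/2)*(1/26))**2 + (-880)**2)/2 - 2270966 = -sqrt((1/52)**2 + 774400)/2 - 2270966 = -sqrt(1/2704 + 774400)/2 - 2270966 = -sqrt(2093977601)/104 - 2270966 = -2270966 - sqrt(2093977601)/104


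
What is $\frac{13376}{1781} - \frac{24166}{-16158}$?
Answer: $\frac{129584527}{14388699} \approx 9.006$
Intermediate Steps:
$\frac{13376}{1781} - \frac{24166}{-16158} = 13376 \cdot \frac{1}{1781} - - \frac{12083}{8079} = \frac{13376}{1781} + \frac{12083}{8079} = \frac{129584527}{14388699}$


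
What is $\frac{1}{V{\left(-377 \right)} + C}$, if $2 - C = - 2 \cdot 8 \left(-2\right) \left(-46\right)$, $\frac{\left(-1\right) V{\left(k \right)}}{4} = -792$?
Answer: $\frac{1}{4642} \approx 0.00021542$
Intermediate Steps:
$V{\left(k \right)} = 3168$ ($V{\left(k \right)} = \left(-4\right) \left(-792\right) = 3168$)
$C = 1474$ ($C = 2 - - 2 \cdot 8 \left(-2\right) \left(-46\right) = 2 - \left(-2\right) \left(-16\right) \left(-46\right) = 2 - 32 \left(-46\right) = 2 - -1472 = 2 + 1472 = 1474$)
$\frac{1}{V{\left(-377 \right)} + C} = \frac{1}{3168 + 1474} = \frac{1}{4642}$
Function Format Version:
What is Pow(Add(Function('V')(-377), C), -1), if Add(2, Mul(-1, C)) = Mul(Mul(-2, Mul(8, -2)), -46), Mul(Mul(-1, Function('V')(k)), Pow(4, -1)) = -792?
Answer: Rational(1, 4642) ≈ 0.00021542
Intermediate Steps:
Function('V')(k) = 3168 (Function('V')(k) = Mul(-4, -792) = 3168)
C = 1474 (C = Add(2, Mul(-1, Mul(Mul(-2, Mul(8, -2)), -46))) = Add(2, Mul(-1, Mul(Mul(-2, -16), -46))) = Add(2, Mul(-1, Mul(32, -46))) = Add(2, Mul(-1, -1472)) = Add(2, 1472) = 1474)
Pow(Add(Function('V')(-377), C), -1) = Pow(Add(3168, 1474), -1) = Pow(4642, -1) = Rational(1, 4642)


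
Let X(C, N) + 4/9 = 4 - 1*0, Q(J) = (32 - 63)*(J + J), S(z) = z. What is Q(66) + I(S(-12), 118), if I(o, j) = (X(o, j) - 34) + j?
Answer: -36040/9 ≈ -4004.4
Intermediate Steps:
Q(J) = -62*J
X(C, N) = 32/9 (X(C, N) = -4/9 + (4 - 1*0) = -4/9 + (4 + 0) = -4/9 + 4 = 32/9)
I(o, j) = -274/9 + j (I(o, j) = (32/9 - 34) + j = -274/9 + j)
Q(66) + I(S(-12), 118) = -62*66 + (-274/9 + 118) = -4092 + 788/9 = -36040/9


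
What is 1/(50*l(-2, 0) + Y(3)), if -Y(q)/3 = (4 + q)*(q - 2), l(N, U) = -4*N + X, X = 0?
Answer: 1/379 ≈ 0.0026385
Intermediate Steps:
l(N, U) = -4*N (l(N, U) = -4*N + 0 = -4*N)
Y(q) = -3*(-2 + q)*(4 + q) (Y(q) = -3*(4 + q)*(q - 2) = -3*(4 + q)*(-2 + q) = -3*(-2 + q)*(4 + q))
1/(50*l(-2, 0) + Y(3)) = 1/(50*(-4*(-2)) + (24 - 6*3 - 3*3**2)) = 1/(50*8 + (24 - 18 - 3*9)) = 1/(400 + (24 - 18 - 27)) = 1/(400 - 21) = 1/379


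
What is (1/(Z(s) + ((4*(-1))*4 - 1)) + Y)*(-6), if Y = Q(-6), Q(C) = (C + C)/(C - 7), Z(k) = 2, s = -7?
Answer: -334/65 ≈ -5.1385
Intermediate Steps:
Q(C) = 2*C/(-7 + C) (Q(C) = (2*C)/(-7 + C) = 2*C/(-7 + C))
Y = 12/13 (Y = 2*(-6)/(-7 - 6) = 2*(-6)/(-13) = 2*(-6)*(-1/13) = 12/13 ≈ 0.92308)
(1/(Z(s) + ((4*(-1))*4 - 1)) + Y)*(-6) = (1/(2 + ((4*(-1))*4 - 1)) + 12/13)*(-6) = (1/(2 + (-4*4 - 1)) + 12/13)*(-6) = (1/(2 + (-16 - 1)) + 12/13)*(-6) = (1/(2 - 17) + 12/13)*(-6) = (1/(-15) + 12/13)*(-6) = (-1/15 + 12/13)*(-6) = (167/195)*(-6) = -334/65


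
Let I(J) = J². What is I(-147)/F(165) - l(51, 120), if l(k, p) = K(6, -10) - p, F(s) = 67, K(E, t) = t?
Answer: 30319/67 ≈ 452.52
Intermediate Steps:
l(k, p) = -10 - p
I(-147)/F(165) - l(51, 120) = (-147)²/67 - (-10 - 1*120) = 21609*(1/67) - (-10 - 120) = 21609/67 - 1*(-130) = 21609/67 + 130 = 30319/67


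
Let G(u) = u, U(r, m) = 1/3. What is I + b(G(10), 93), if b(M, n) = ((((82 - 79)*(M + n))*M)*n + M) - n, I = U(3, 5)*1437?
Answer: 287766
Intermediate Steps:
U(r, m) = 1/3 (U(r, m) = 1*(1/3) = 1/3)
I = 479 (I = (1/3)*1437 = 479)
b(M, n) = M - n + M*n*(3*M + 3*n) (b(M, n) = (((3*(M + n))*M)*n + M) - n = (((3*M + 3*n)*M)*n + M) - n = ((M*(3*M + 3*n))*n + M) - n = (M*n*(3*M + 3*n) + M) - n = (M + M*n*(3*M + 3*n)) - n = M - n + M*n*(3*M + 3*n))
I + b(G(10), 93) = 479 + (10 - 1*93 + 3*10*93**2 + 3*93*10**2) = 479 + (10 - 93 + 3*10*8649 + 3*93*100) = 479 + (10 - 93 + 259470 + 27900) = 479 + 287287 = 287766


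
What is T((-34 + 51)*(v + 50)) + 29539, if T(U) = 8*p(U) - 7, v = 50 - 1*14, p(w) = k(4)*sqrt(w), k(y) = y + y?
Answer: 29532 + 64*sqrt(1462) ≈ 31979.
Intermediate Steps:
k(y) = 2*y
p(w) = 8*sqrt(w) (p(w) = (2*4)*sqrt(w) = 8*sqrt(w))
v = 36 (v = 50 - 14 = 36)
T(U) = -7 + 64*sqrt(U) (T(U) = 8*(8*sqrt(U)) - 7 = 64*sqrt(U) - 7 = -7 + 64*sqrt(U))
T((-34 + 51)*(v + 50)) + 29539 = (-7 + 64*sqrt((-34 + 51)*(36 + 50))) + 29539 = (-7 + 64*sqrt(17*86)) + 29539 = (-7 + 64*sqrt(1462)) + 29539 = 29532 + 64*sqrt(1462)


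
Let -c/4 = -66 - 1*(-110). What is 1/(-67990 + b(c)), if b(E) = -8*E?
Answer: -1/66582 ≈ -1.5019e-5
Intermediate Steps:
c = -176 (c = -4*(-66 - 1*(-110)) = -4*(-66 + 110) = -4*44 = -176)
1/(-67990 + b(c)) = 1/(-67990 - 8*(-176)) = 1/(-67990 + 1408) = 1/(-66582) = -1/66582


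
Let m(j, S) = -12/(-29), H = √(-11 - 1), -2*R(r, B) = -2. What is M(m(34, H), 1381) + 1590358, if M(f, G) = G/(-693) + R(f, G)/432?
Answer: 52901602301/33264 ≈ 1.5904e+6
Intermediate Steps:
R(r, B) = 1 (R(r, B) = -½*(-2) = 1)
H = 2*I*√3 (H = √(-12) = 2*I*√3 ≈ 3.4641*I)
m(j, S) = 12/29 (m(j, S) = -12*(-1/29) = 12/29)
M(f, G) = 1/432 - G/693 (M(f, G) = G/(-693) + 1/432 = G*(-1/693) + 1*(1/432) = -G/693 + 1/432 = 1/432 - G/693)
M(m(34, H), 1381) + 1590358 = (1/432 - 1/693*1381) + 1590358 = (1/432 - 1381/693) + 1590358 = -66211/33264 + 1590358 = 52901602301/33264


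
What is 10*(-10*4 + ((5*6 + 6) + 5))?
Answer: 10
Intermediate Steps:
10*(-10*4 + ((5*6 + 6) + 5)) = 10*(-40 + ((30 + 6) + 5)) = 10*(-40 + (36 + 5)) = 10*(-40 + 41) = 10*1 = 10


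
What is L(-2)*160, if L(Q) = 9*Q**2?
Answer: 5760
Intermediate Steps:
L(-2)*160 = (9*(-2)**2)*160 = (9*4)*160 = 36*160 = 5760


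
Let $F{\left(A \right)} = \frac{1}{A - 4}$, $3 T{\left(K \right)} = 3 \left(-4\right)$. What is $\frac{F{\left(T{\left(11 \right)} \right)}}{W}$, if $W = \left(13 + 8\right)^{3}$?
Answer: $- \frac{1}{74088} \approx -1.3497 \cdot 10^{-5}$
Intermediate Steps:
$T{\left(K \right)} = -4$ ($T{\left(K \right)} = \frac{3 \left(-4\right)}{3} = \frac{1}{3} \left(-12\right) = -4$)
$W = 9261$ ($W = 21^{3} = 9261$)
$F{\left(A \right)} = \frac{1}{-4 + A}$
$\frac{F{\left(T{\left(11 \right)} \right)}}{W} = \frac{1}{\left(-4 - 4\right) 9261} = \frac{1}{-8} \cdot \frac{1}{9261} = \left(- \frac{1}{8}\right) \frac{1}{9261} = - \frac{1}{74088}$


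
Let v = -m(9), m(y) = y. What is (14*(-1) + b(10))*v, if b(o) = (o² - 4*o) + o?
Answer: -504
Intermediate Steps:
b(o) = o² - 3*o
v = -9 (v = -1*9 = -9)
(14*(-1) + b(10))*v = (14*(-1) + 10*(-3 + 10))*(-9) = (-14 + 10*7)*(-9) = (-14 + 70)*(-9) = 56*(-9) = -504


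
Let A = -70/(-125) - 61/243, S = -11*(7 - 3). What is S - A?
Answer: -269177/6075 ≈ -44.309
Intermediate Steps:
S = -44 (S = -11*4 = -44)
A = 1877/6075 (A = -70*(-1/125) - 61*1/243 = 14/25 - 61/243 = 1877/6075 ≈ 0.30897)
S - A = -44 - 1*1877/6075 = -44 - 1877/6075 = -269177/6075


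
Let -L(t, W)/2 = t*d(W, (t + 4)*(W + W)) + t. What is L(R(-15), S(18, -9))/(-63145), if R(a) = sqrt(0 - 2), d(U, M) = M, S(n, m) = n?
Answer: -144/63145 + 58*I*sqrt(2)/12629 ≈ -0.0022805 + 0.0064949*I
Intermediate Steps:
R(a) = I*sqrt(2) (R(a) = sqrt(-2) = I*sqrt(2))
L(t, W) = -2*t - 4*W*t*(4 + t) (L(t, W) = -2*(t*((t + 4)*(W + W)) + t) = -2*(t*((4 + t)*(2*W)) + t) = -2*(t*(2*W*(4 + t)) + t) = -2*(2*W*t*(4 + t) + t) = -2*(t + 2*W*t*(4 + t)) = -2*t - 4*W*t*(4 + t))
L(R(-15), S(18, -9))/(-63145) = -2*I*sqrt(2)*(1 + 2*18*(4 + I*sqrt(2)))/(-63145) = -2*I*sqrt(2)*(1 + (144 + 36*I*sqrt(2)))*(-1/63145) = -2*I*sqrt(2)*(145 + 36*I*sqrt(2))*(-1/63145) = 2*I*sqrt(2)*(145 + 36*I*sqrt(2))/63145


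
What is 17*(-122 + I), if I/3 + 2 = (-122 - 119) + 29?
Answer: -12988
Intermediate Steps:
I = -642 (I = -6 + 3*((-122 - 119) + 29) = -6 + 3*(-241 + 29) = -6 + 3*(-212) = -6 - 636 = -642)
17*(-122 + I) = 17*(-122 - 642) = 17*(-764) = -12988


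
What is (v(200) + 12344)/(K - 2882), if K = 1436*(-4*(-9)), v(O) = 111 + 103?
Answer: 6279/24407 ≈ 0.25726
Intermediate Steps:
v(O) = 214
K = 51696 (K = 1436*36 = 51696)
(v(200) + 12344)/(K - 2882) = (214 + 12344)/(51696 - 2882) = 12558/48814 = 12558*(1/48814) = 6279/24407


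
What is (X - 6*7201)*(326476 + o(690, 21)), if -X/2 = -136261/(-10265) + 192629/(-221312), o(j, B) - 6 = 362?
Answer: -573204720017490651/40567280 ≈ -1.4130e+10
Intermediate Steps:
o(j, B) = 368 (o(j, B) = 6 + 362 = 368)
X = -28178857747/1135883840 (X = -2*(-136261/(-10265) + 192629/(-221312)) = -2*(-136261*(-1/10265) + 192629*(-1/221312)) = -2*(136261/10265 - 192629/221312) = -2*28178857747/2271767680 = -28178857747/1135883840 ≈ -24.808)
(X - 6*7201)*(326476 + o(690, 21)) = (-28178857747/1135883840 - 6*7201)*(326476 + 368) = (-28178857747/1135883840 - 43206)*326844 = -49105176048787/1135883840*326844 = -573204720017490651/40567280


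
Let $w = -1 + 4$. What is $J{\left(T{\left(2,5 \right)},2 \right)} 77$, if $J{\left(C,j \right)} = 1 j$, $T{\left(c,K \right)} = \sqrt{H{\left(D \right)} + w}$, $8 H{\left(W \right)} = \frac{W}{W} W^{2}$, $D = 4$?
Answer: $154$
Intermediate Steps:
$w = 3$
$H{\left(W \right)} = \frac{W^{2}}{8}$ ($H{\left(W \right)} = \frac{\frac{W}{W} W^{2}}{8} = \frac{1 W^{2}}{8} = \frac{W^{2}}{8}$)
$T{\left(c,K \right)} = \sqrt{5}$ ($T{\left(c,K \right)} = \sqrt{\frac{4^{2}}{8} + 3} = \sqrt{\frac{1}{8} \cdot 16 + 3} = \sqrt{2 + 3} = \sqrt{5}$)
$J{\left(C,j \right)} = j$
$J{\left(T{\left(2,5 \right)},2 \right)} 77 = 2 \cdot 77 = 154$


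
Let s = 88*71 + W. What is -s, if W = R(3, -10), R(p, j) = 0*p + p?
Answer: -6251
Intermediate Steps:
R(p, j) = p (R(p, j) = 0 + p = p)
W = 3
s = 6251 (s = 88*71 + 3 = 6248 + 3 = 6251)
-s = -1*6251 = -6251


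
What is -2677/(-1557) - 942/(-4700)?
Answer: 7024297/3658950 ≈ 1.9198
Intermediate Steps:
-2677/(-1557) - 942/(-4700) = -2677*(-1/1557) - 942*(-1/4700) = 2677/1557 + 471/2350 = 7024297/3658950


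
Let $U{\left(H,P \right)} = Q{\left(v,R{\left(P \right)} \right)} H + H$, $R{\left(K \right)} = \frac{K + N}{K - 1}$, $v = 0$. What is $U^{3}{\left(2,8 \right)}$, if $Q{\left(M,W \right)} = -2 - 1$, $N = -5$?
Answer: $-64$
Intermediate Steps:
$R{\left(K \right)} = \frac{-5 + K}{-1 + K}$ ($R{\left(K \right)} = \frac{K - 5}{K - 1} = \frac{-5 + K}{-1 + K}$)
$Q{\left(M,W \right)} = -3$ ($Q{\left(M,W \right)} = -2 - 1 = -3$)
$U{\left(H,P \right)} = - 2 H$ ($U{\left(H,P \right)} = - 3 H + H = - 2 H$)
$U^{3}{\left(2,8 \right)} = \left(\left(-2\right) 2\right)^{3} = \left(-4\right)^{3} = -64$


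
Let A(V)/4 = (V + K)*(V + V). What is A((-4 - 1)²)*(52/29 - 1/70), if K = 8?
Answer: 2383260/203 ≈ 11740.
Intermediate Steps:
A(V) = 8*V*(8 + V) (A(V) = 4*((V + 8)*(V + V)) = 4*((8 + V)*(2*V)) = 4*(2*V*(8 + V)) = 8*V*(8 + V))
A((-4 - 1)²)*(52/29 - 1/70) = (8*(-4 - 1)²*(8 + (-4 - 1)²))*(52/29 - 1/70) = (8*(-5)²*(8 + (-5)²))*(52*(1/29) - 1*1/70) = (8*25*(8 + 25))*(52/29 - 1/70) = (8*25*33)*(3611/2030) = 6600*(3611/2030) = 2383260/203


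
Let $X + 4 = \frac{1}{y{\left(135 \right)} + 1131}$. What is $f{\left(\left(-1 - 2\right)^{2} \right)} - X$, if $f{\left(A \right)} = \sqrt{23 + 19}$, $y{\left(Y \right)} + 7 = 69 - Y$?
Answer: $\frac{4231}{1058} + \sqrt{42} \approx 10.48$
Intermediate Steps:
$y{\left(Y \right)} = 62 - Y$ ($y{\left(Y \right)} = -7 - \left(-69 + Y\right) = 62 - Y$)
$f{\left(A \right)} = \sqrt{42}$
$X = - \frac{4231}{1058}$ ($X = -4 + \frac{1}{\left(62 - 135\right) + 1131} = -4 + \frac{1}{-73 + 1131} = -4 + \frac{1}{1058} = - \frac{4231}{1058} \approx -3.9991$)
$f{\left(\left(-1 - 2\right)^{2} \right)} - X = \sqrt{42} - - \frac{4231}{1058} = \sqrt{42} + \frac{4231}{1058} = \frac{4231}{1058} + \sqrt{42}$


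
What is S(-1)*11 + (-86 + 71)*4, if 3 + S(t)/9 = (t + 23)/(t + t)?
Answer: -1446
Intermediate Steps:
S(t) = -27 + 9*(23 + t)/(2*t) (S(t) = -27 + 9*((t + 23)/(t + t)) = -27 + 9*((23 + t)/((2*t))) = -27 + 9*((23 + t)*(1/(2*t))) = -27 + 9*((23 + t)/(2*t)) = -27 + 9*(23 + t)/(2*t))
S(-1)*11 + (-86 + 71)*4 = ((9/2)*(23 - 5*(-1))/(-1))*11 + (-86 + 71)*4 = ((9/2)*(-1)*(23 + 5))*11 - 15*4 = ((9/2)*(-1)*28)*11 - 60 = -126*11 - 60 = -1386 - 60 = -1446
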